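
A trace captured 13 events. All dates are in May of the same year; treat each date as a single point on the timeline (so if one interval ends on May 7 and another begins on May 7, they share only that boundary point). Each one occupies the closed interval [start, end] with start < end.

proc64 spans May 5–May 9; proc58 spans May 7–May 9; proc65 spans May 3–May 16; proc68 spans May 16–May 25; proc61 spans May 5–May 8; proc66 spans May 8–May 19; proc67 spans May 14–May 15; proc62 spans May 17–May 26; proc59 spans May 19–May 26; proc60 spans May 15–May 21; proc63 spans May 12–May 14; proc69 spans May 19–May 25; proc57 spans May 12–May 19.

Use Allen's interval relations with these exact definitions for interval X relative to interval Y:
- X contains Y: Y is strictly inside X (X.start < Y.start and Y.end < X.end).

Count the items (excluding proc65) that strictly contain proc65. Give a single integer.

0

Target proc65 = [May 3, May 16].
proc57 [May 12, May 19] → overlapped-by → no.
proc58 [May 7, May 9] → during → no.
proc59 [May 19, May 26] → after → no.
proc60 [May 15, May 21] → overlapped-by → no.
proc61 [May 5, May 8] → during → no.
proc62 [May 17, May 26] → after → no.
proc63 [May 12, May 14] → during → no.
proc64 [May 5, May 9] → during → no.
proc66 [May 8, May 19] → overlapped-by → no.
proc67 [May 14, May 15] → during → no.
proc68 [May 16, May 25] → met-by → no.
proc69 [May 19, May 25] → after → no.
Total: 0.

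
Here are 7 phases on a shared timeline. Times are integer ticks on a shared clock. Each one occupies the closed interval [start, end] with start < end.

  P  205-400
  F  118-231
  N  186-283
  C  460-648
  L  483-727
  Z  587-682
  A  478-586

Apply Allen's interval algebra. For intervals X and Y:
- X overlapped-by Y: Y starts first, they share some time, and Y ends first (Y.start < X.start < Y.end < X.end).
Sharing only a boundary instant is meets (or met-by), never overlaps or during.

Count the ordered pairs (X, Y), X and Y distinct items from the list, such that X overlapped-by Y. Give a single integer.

Checking all 42 ordered pairs for relation 'overlapped-by'; matching pairs in alphabetical order:
(L, A): L overlapped-by A ✓
(L, C): L overlapped-by C ✓
(N, F): N overlapped-by F ✓
(P, F): P overlapped-by F ✓
(P, N): P overlapped-by N ✓
(Z, C): Z overlapped-by C ✓
Count: 6.

6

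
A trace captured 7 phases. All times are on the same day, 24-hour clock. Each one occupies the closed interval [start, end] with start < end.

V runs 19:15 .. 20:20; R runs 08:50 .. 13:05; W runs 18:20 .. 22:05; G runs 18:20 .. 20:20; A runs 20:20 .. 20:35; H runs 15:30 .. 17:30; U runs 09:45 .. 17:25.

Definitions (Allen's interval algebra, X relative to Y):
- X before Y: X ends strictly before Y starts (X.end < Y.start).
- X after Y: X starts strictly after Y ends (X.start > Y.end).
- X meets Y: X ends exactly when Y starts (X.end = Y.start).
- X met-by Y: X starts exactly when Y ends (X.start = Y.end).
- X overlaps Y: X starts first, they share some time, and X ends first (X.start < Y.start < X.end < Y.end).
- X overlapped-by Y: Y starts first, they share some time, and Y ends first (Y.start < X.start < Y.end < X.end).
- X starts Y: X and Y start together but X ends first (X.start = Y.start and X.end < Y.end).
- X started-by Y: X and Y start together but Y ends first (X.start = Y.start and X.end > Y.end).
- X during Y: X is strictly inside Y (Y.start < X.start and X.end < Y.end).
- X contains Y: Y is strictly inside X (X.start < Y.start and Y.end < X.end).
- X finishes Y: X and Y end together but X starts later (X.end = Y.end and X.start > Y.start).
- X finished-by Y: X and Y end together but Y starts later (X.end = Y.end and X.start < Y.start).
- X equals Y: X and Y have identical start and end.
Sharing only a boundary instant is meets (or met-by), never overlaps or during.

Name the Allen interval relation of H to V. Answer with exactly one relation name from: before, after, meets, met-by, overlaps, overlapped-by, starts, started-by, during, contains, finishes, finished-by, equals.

before

H = [15:30, 17:30]; V = [19:15, 20:20].
Compare endpoints: H.start < V.start, H.start < V.end, H.end < V.start, H.end < V.end.
That pattern is 'before'.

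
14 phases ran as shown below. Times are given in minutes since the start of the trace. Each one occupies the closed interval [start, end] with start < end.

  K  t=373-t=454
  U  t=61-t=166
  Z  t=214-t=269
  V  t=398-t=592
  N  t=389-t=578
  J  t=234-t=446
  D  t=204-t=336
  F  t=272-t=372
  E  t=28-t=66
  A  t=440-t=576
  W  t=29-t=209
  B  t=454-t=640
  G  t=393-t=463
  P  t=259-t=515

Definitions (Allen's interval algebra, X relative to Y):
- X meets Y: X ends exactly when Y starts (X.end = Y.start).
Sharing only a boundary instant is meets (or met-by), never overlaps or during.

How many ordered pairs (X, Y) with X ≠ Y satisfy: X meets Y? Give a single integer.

1

Checking all 182 ordered pairs for relation 'meets'; matching pairs in alphabetical order:
(K, B): K meets B ✓
Count: 1.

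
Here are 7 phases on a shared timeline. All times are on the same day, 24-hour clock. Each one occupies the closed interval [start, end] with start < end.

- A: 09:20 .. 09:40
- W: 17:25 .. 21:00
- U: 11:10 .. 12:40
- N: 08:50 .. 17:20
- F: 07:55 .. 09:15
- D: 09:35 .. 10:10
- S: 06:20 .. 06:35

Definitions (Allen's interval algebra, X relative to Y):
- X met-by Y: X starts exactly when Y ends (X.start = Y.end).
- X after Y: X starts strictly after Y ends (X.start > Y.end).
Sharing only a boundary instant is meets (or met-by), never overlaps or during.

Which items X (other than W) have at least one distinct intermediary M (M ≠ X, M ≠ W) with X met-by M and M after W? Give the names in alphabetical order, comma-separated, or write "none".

none

Target W = [17:25, 21:00].
Intermediaries M with M after W: none.
Union: none.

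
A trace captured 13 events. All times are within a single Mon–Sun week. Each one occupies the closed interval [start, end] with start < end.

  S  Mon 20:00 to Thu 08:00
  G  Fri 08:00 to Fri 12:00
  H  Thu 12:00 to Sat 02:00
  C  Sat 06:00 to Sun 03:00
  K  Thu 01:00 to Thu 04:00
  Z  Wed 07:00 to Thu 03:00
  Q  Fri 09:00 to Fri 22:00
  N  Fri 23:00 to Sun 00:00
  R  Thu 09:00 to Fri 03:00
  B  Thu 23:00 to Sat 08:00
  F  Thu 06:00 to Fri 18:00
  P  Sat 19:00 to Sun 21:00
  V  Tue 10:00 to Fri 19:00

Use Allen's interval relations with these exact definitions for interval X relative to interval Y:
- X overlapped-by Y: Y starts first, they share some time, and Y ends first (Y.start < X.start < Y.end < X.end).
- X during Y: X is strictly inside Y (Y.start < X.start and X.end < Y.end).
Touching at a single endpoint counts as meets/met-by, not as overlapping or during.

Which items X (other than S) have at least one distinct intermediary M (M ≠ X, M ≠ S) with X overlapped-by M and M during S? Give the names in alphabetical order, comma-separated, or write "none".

K

Target S = [Mon 20:00, Thu 08:00].
Intermediaries M with M during S: K, Z.
Via K — items with X overlapped-by K: none.
Via Z — items with X overlapped-by Z: K.
Union: K.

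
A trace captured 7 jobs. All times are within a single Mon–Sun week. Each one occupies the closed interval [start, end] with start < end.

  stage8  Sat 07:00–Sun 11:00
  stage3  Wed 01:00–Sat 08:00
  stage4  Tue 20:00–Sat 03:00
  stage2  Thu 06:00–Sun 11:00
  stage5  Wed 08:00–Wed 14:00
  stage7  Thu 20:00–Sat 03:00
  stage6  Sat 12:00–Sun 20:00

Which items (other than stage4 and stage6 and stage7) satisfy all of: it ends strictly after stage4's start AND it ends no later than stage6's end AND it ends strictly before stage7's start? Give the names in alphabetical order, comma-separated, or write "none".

stage5

Conditions: its end is strictly after stage4's start (X.end > Tue 20:00) AND its end is no later than stage6's end (X.end <= Sun 20:00) AND its end is strictly before stage7's start (X.end < Thu 20:00).
stage2: end Sun 11:00 > Tue 20:00? ✓; end Sun 11:00 <= Sun 20:00? ✓; end Sun 11:00 < Thu 20:00? ✗ → no.
stage3: end Sat 08:00 > Tue 20:00? ✓; end Sat 08:00 <= Sun 20:00? ✓; end Sat 08:00 < Thu 20:00? ✗ → no.
stage5: end Wed 14:00 > Tue 20:00? ✓; end Wed 14:00 <= Sun 20:00? ✓; end Wed 14:00 < Thu 20:00? ✓ → yes.
stage8: end Sun 11:00 > Tue 20:00? ✓; end Sun 11:00 <= Sun 20:00? ✓; end Sun 11:00 < Thu 20:00? ✗ → no.
Result: stage5.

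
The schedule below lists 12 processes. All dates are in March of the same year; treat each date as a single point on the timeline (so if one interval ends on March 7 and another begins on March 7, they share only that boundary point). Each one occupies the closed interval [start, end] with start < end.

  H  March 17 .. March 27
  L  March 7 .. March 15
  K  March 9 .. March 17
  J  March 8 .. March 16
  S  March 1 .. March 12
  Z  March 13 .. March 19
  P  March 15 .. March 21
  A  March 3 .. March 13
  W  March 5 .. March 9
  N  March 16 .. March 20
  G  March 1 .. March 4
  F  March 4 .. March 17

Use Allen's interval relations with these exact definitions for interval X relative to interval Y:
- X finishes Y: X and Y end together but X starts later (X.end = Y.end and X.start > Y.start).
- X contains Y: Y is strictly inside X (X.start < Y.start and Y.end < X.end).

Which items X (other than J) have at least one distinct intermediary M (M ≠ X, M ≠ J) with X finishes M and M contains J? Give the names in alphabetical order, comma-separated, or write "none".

Target J = [March 8, March 16].
Intermediaries M with M contains J: F.
Via F — items with X finishes F: K.
Union: K.

K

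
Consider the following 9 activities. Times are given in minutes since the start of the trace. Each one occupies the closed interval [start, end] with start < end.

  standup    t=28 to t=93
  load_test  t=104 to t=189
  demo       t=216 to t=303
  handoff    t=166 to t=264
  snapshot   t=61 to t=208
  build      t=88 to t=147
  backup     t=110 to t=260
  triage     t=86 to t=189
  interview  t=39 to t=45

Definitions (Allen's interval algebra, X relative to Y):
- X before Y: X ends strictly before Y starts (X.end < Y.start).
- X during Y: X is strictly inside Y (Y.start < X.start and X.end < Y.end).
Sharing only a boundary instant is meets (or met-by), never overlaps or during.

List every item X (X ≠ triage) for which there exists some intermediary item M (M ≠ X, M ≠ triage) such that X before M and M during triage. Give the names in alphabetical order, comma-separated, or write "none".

interview

Target triage = [t=86, t=189].
Intermediaries M with M during triage: build.
Via build — items with X before build: interview.
Union: interview.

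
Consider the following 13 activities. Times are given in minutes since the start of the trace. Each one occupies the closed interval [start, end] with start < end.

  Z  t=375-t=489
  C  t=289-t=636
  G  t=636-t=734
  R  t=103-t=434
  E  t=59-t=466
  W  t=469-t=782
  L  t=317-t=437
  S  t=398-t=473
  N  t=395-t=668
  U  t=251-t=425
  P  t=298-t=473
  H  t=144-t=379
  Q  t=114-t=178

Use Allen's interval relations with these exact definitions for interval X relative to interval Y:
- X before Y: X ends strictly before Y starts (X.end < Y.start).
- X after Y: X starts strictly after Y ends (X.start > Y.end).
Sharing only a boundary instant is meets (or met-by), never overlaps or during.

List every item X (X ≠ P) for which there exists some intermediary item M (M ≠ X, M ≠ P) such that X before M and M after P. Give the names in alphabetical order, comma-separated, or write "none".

E, H, L, Q, R, S, U, Z

Target P = [t=298, t=473].
Intermediaries M with M after P: G.
Via G — items with X before G: E, H, L, Q, R, S, U, Z.
Union: E, H, L, Q, R, S, U, Z.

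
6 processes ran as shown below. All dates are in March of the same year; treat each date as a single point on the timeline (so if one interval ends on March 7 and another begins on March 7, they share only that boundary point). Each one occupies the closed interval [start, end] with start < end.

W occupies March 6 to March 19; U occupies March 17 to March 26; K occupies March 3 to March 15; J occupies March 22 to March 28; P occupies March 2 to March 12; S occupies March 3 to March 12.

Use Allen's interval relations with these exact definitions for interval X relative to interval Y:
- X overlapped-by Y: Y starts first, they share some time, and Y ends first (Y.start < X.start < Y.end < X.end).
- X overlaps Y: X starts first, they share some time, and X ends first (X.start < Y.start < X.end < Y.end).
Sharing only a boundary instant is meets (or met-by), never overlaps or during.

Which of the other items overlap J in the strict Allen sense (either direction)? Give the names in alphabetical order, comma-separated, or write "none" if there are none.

U

Target J = [March 22, March 28].
K [March 3, March 15] → before → no.
P [March 2, March 12] → before → no.
S [March 3, March 12] → before → no.
U [March 17, March 26] → overlaps → yes.
W [March 6, March 19] → before → no.
Result: U.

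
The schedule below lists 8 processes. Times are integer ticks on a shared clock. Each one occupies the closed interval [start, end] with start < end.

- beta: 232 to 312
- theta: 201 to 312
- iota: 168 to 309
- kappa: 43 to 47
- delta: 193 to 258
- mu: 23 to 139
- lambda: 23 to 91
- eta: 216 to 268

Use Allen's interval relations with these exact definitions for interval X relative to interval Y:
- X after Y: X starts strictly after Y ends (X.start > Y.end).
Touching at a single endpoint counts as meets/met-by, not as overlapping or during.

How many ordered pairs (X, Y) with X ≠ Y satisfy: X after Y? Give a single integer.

15

Checking all 56 ordered pairs for relation 'after'; matching pairs in alphabetical order:
(beta, kappa): beta after kappa ✓
(beta, lambda): beta after lambda ✓
(beta, mu): beta after mu ✓
(delta, kappa): delta after kappa ✓
(delta, lambda): delta after lambda ✓
(delta, mu): delta after mu ✓
(eta, kappa): eta after kappa ✓
(eta, lambda): eta after lambda ✓
(eta, mu): eta after mu ✓
(iota, kappa): iota after kappa ✓
(iota, lambda): iota after lambda ✓
(iota, mu): iota after mu ✓
(theta, kappa): theta after kappa ✓
(theta, lambda): theta after lambda ✓
(theta, mu): theta after mu ✓
Count: 15.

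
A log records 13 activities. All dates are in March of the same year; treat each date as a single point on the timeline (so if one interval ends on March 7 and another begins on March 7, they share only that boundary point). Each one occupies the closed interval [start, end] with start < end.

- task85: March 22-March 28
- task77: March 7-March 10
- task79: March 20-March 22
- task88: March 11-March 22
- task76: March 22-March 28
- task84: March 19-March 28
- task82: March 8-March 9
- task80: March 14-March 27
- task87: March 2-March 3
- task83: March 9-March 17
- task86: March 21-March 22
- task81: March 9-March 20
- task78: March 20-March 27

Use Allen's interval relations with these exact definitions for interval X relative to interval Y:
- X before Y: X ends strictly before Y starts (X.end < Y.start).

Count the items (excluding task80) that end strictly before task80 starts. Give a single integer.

Target task80 = [March 14, March 27].
task76 [March 22, March 28] → overlapped-by → no.
task77 [March 7, March 10] → before → counts.
task78 [March 20, March 27] → finishes → no.
task79 [March 20, March 22] → during → no.
task81 [March 9, March 20] → overlaps → no.
task82 [March 8, March 9] → before → counts.
task83 [March 9, March 17] → overlaps → no.
task84 [March 19, March 28] → overlapped-by → no.
task85 [March 22, March 28] → overlapped-by → no.
task86 [March 21, March 22] → during → no.
task87 [March 2, March 3] → before → counts.
task88 [March 11, March 22] → overlaps → no.
Total: 3.

3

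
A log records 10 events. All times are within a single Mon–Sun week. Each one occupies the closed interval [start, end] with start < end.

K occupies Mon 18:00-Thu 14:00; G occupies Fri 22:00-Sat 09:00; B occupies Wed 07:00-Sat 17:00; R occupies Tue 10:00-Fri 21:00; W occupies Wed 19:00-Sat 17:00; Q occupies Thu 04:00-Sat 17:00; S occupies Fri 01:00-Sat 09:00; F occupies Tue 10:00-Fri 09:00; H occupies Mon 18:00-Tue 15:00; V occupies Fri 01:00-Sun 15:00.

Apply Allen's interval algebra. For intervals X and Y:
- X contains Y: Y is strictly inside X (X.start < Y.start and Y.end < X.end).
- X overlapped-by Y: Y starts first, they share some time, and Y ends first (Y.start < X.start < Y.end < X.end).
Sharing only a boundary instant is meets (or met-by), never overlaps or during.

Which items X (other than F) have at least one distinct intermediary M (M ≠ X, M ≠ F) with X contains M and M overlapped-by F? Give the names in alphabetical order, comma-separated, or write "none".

Target F = [Tue 10:00, Fri 09:00].
Intermediaries M with M overlapped-by F: B, Q, S, V, W.
Via B — items with X contains B: none.
Via Q — items with X contains Q: none.
Via S — items with X contains S: B, Q, W.
Via V — items with X contains V: none.
Via W — items with X contains W: none.
Union: B, Q, W.

B, Q, W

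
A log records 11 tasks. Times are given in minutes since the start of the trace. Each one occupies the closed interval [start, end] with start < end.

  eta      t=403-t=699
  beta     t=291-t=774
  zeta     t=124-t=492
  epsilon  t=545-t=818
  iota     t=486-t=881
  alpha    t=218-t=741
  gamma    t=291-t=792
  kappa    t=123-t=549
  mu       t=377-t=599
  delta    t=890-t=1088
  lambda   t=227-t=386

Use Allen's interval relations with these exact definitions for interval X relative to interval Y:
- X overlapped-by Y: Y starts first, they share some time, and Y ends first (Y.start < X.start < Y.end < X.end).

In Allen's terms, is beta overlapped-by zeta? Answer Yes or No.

beta = [t=291, t=774], zeta = [t=124, t=492].
Actual relation of beta to zeta: overlapped-by.
Asked whether 'overlapped-by' holds → Yes.

Yes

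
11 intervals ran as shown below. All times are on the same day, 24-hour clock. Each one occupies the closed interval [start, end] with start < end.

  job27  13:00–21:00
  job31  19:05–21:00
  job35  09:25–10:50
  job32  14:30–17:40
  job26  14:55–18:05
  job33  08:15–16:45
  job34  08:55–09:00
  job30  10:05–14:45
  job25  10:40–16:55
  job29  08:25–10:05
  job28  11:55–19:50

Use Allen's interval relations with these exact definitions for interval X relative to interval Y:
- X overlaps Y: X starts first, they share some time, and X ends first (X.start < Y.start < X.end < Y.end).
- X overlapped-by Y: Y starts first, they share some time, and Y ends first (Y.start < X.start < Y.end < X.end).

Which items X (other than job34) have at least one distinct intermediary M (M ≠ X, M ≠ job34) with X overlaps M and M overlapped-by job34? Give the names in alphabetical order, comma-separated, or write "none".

Target job34 = [08:55, 09:00].
Intermediaries M with M overlapped-by job34: none.
Union: none.

none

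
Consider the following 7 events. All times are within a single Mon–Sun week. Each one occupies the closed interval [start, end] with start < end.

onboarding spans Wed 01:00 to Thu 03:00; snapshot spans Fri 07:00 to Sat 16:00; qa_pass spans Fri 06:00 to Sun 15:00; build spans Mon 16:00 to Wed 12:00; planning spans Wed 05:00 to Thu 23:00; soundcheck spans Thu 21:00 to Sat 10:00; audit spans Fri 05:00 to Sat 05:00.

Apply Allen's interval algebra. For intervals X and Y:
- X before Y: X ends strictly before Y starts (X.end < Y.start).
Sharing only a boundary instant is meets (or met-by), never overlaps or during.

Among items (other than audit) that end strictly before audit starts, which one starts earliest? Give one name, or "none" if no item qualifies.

build

Target audit = [Fri 05:00, Sat 05:00].
build [Mon 16:00, Wed 12:00] → before → candidate.
onboarding [Wed 01:00, Thu 03:00] → before → candidate.
planning [Wed 05:00, Thu 23:00] → before → candidate.
qa_pass [Fri 06:00, Sun 15:00] → overlapped-by → excluded.
snapshot [Fri 07:00, Sat 16:00] → overlapped-by → excluded.
soundcheck [Thu 21:00, Sat 10:00] → contains → excluded.
Among candidates, earliest start is Mon 16:00 → build.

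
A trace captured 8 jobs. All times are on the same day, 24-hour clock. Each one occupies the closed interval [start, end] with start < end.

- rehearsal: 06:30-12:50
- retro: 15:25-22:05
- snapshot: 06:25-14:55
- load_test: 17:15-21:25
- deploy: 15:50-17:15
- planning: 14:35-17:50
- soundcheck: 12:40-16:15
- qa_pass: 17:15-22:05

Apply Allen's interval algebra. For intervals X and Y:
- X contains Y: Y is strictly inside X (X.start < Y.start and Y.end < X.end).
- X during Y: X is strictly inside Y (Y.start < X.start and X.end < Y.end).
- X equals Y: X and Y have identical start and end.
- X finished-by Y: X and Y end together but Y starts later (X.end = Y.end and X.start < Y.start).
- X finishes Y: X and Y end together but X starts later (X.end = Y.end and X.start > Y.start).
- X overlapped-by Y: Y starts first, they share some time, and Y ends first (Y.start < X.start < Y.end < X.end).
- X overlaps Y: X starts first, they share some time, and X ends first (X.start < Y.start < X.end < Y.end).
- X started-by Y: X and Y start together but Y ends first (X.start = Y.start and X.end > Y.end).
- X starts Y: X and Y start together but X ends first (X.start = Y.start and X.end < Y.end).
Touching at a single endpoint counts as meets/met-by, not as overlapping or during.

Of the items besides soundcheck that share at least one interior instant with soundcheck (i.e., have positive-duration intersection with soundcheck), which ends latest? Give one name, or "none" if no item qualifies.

retro

Target soundcheck = [12:40, 16:15].
deploy [15:50, 17:15] → overlapped-by → candidate.
load_test [17:15, 21:25] → after → excluded.
planning [14:35, 17:50] → overlapped-by → candidate.
qa_pass [17:15, 22:05] → after → excluded.
rehearsal [06:30, 12:50] → overlaps → candidate.
retro [15:25, 22:05] → overlapped-by → candidate.
snapshot [06:25, 14:55] → overlaps → candidate.
Among candidates, latest end is 22:05 → retro.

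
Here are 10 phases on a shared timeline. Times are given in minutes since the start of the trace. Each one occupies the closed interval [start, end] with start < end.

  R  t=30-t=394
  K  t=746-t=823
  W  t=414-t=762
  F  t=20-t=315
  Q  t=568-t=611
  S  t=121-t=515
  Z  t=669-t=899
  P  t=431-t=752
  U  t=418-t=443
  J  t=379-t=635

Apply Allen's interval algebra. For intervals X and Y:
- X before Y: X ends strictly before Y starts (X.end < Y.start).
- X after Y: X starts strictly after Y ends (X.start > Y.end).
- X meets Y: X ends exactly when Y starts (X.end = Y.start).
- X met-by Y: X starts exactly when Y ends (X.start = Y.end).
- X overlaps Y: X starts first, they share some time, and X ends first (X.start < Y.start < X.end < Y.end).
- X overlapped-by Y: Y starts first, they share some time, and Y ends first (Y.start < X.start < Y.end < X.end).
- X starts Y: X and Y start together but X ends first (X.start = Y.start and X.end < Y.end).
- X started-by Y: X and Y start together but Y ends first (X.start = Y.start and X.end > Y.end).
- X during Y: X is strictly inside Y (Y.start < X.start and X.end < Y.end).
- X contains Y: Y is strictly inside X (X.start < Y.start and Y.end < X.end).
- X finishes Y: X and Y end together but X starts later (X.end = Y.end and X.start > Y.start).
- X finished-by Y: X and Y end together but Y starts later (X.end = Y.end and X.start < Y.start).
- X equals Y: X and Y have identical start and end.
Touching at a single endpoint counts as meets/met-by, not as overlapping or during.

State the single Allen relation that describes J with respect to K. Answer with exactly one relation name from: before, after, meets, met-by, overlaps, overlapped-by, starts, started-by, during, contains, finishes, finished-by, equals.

before

J = [t=379, t=635]; K = [t=746, t=823].
Compare endpoints: J.start < K.start, J.start < K.end, J.end < K.start, J.end < K.end.
That pattern is 'before'.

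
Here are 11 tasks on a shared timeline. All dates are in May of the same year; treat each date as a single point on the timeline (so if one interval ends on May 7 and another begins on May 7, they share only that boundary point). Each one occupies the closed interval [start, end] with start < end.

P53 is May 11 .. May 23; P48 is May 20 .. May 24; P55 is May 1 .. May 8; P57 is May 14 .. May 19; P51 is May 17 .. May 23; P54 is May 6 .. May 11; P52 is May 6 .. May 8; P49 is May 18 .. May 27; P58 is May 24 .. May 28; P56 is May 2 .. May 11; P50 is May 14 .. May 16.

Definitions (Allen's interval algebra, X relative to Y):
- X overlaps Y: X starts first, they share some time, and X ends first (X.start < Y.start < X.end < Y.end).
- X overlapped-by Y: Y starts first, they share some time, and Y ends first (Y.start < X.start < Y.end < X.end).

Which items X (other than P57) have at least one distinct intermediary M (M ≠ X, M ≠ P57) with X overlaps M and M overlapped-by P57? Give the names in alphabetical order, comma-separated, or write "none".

Target P57 = [May 14, May 19].
Intermediaries M with M overlapped-by P57: P49, P51.
Via P49 — items with X overlaps P49: P51, P53.
Via P51 — items with X overlaps P51: none.
Union: P51, P53.

P51, P53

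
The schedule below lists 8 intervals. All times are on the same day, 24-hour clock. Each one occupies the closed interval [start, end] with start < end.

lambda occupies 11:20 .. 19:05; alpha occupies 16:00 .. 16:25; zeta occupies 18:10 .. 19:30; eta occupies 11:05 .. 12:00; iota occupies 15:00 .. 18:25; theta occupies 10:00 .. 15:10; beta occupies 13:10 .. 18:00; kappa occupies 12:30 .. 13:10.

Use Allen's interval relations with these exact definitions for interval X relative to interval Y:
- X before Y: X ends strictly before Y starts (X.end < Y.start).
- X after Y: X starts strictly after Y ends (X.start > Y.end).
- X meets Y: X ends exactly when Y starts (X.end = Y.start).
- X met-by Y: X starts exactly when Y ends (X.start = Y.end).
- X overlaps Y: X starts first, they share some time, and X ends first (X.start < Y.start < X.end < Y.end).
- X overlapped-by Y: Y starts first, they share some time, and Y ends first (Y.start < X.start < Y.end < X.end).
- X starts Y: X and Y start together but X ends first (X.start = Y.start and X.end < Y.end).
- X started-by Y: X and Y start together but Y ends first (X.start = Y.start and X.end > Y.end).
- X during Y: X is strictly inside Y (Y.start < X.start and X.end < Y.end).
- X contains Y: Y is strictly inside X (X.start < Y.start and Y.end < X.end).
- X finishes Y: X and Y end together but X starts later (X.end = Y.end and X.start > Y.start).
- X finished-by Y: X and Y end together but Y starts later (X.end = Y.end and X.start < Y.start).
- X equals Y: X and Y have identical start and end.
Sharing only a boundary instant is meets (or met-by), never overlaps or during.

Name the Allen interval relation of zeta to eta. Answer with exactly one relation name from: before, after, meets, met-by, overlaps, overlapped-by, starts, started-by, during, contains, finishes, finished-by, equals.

zeta = [18:10, 19:30]; eta = [11:05, 12:00].
Compare endpoints: zeta.start > eta.start, zeta.start > eta.end, zeta.end > eta.start, zeta.end > eta.end.
That pattern is 'after'.

after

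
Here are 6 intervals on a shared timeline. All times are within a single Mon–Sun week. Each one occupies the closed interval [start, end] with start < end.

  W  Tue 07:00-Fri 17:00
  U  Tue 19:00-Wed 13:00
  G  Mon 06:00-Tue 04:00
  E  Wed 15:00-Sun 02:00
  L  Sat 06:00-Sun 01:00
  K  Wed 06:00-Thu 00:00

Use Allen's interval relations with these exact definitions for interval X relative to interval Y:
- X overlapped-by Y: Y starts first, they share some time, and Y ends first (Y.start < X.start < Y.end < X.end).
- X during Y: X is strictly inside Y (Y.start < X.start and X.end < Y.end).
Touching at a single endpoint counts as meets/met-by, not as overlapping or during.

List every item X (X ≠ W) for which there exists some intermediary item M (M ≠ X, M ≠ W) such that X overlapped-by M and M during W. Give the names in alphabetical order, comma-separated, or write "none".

E, K

Target W = [Tue 07:00, Fri 17:00].
Intermediaries M with M during W: K, U.
Via K — items with X overlapped-by K: E.
Via U — items with X overlapped-by U: K.
Union: E, K.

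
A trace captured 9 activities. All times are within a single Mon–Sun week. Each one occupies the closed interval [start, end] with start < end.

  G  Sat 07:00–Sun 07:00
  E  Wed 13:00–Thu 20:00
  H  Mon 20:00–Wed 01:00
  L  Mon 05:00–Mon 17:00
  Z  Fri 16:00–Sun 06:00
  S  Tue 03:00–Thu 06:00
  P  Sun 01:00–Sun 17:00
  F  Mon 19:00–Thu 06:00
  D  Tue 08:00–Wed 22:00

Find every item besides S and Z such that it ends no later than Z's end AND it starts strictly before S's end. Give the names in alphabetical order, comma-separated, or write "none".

D, E, F, H, L

Conditions: its end is no later than Z's end (X.end <= Sun 06:00) AND its start is strictly before S's end (X.start < Thu 06:00).
D: end Wed 22:00 <= Sun 06:00? ✓; start Tue 08:00 < Thu 06:00? ✓ → yes.
E: end Thu 20:00 <= Sun 06:00? ✓; start Wed 13:00 < Thu 06:00? ✓ → yes.
F: end Thu 06:00 <= Sun 06:00? ✓; start Mon 19:00 < Thu 06:00? ✓ → yes.
G: end Sun 07:00 <= Sun 06:00? ✗; start Sat 07:00 < Thu 06:00? ✗ → no.
H: end Wed 01:00 <= Sun 06:00? ✓; start Mon 20:00 < Thu 06:00? ✓ → yes.
L: end Mon 17:00 <= Sun 06:00? ✓; start Mon 05:00 < Thu 06:00? ✓ → yes.
P: end Sun 17:00 <= Sun 06:00? ✗; start Sun 01:00 < Thu 06:00? ✗ → no.
Result: D, E, F, H, L.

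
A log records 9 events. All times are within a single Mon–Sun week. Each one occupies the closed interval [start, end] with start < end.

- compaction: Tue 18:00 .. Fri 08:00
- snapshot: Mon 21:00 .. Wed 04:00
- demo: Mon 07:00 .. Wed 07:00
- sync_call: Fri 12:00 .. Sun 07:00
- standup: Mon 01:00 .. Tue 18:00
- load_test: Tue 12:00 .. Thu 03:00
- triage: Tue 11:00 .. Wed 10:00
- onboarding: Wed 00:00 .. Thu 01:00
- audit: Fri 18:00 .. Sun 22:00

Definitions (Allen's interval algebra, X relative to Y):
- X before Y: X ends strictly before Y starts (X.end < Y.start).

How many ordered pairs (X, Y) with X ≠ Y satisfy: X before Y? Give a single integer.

15

Checking all 72 ordered pairs for relation 'before'; matching pairs in alphabetical order:
(compaction, audit): compaction before audit ✓
(compaction, sync_call): compaction before sync_call ✓
(demo, audit): demo before audit ✓
(demo, sync_call): demo before sync_call ✓
(load_test, audit): load_test before audit ✓
(load_test, sync_call): load_test before sync_call ✓
(onboarding, audit): onboarding before audit ✓
(onboarding, sync_call): onboarding before sync_call ✓
(snapshot, audit): snapshot before audit ✓
(snapshot, sync_call): snapshot before sync_call ✓
(standup, audit): standup before audit ✓
(standup, onboarding): standup before onboarding ✓
(standup, sync_call): standup before sync_call ✓
(triage, audit): triage before audit ✓
(triage, sync_call): triage before sync_call ✓
Count: 15.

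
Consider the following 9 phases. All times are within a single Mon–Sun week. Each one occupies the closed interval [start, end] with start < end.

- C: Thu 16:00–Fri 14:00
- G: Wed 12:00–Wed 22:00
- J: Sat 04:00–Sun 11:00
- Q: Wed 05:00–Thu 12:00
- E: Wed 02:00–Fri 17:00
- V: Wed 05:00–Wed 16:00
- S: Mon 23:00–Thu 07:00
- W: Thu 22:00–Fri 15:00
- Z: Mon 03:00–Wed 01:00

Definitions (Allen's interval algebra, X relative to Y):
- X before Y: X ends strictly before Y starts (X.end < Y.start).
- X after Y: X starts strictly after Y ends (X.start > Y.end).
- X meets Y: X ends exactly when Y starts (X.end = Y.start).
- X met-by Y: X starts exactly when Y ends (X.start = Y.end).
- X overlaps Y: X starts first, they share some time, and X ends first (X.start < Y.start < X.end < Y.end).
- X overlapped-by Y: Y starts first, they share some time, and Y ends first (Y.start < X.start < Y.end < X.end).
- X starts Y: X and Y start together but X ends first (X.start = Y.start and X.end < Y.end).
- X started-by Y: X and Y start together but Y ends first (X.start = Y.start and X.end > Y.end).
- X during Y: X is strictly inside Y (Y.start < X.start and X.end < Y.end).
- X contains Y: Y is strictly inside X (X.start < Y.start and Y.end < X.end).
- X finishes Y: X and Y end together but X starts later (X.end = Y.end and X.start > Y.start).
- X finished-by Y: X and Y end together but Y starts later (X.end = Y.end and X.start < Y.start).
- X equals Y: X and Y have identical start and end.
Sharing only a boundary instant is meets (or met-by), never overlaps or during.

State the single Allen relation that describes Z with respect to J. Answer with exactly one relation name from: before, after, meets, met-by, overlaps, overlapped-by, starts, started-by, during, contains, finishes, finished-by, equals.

Z = [Mon 03:00, Wed 01:00]; J = [Sat 04:00, Sun 11:00].
Compare endpoints: Z.start < J.start, Z.start < J.end, Z.end < J.start, Z.end < J.end.
That pattern is 'before'.

before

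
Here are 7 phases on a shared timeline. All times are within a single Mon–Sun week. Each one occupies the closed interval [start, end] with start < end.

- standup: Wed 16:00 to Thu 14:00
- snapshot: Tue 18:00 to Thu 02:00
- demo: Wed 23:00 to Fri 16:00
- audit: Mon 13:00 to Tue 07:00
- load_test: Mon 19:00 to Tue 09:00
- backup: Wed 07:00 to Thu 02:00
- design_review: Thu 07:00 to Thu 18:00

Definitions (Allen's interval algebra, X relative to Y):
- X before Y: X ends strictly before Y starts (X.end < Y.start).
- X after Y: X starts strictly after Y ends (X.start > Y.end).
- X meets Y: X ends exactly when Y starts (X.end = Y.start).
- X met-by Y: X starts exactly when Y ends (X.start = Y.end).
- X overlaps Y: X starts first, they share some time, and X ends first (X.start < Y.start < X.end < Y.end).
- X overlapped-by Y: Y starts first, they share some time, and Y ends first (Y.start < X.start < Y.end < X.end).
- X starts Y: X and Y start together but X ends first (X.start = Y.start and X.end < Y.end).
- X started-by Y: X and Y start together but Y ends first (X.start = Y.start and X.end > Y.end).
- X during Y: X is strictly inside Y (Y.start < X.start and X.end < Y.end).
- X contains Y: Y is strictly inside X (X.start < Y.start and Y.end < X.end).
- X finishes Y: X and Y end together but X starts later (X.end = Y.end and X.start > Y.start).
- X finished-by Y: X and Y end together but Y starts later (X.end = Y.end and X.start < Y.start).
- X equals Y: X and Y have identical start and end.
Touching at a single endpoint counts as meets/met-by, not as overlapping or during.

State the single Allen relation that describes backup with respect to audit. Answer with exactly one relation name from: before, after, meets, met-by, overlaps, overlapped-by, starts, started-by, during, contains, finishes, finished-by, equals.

backup = [Wed 07:00, Thu 02:00]; audit = [Mon 13:00, Tue 07:00].
Compare endpoints: backup.start > audit.start, backup.start > audit.end, backup.end > audit.start, backup.end > audit.end.
That pattern is 'after'.

after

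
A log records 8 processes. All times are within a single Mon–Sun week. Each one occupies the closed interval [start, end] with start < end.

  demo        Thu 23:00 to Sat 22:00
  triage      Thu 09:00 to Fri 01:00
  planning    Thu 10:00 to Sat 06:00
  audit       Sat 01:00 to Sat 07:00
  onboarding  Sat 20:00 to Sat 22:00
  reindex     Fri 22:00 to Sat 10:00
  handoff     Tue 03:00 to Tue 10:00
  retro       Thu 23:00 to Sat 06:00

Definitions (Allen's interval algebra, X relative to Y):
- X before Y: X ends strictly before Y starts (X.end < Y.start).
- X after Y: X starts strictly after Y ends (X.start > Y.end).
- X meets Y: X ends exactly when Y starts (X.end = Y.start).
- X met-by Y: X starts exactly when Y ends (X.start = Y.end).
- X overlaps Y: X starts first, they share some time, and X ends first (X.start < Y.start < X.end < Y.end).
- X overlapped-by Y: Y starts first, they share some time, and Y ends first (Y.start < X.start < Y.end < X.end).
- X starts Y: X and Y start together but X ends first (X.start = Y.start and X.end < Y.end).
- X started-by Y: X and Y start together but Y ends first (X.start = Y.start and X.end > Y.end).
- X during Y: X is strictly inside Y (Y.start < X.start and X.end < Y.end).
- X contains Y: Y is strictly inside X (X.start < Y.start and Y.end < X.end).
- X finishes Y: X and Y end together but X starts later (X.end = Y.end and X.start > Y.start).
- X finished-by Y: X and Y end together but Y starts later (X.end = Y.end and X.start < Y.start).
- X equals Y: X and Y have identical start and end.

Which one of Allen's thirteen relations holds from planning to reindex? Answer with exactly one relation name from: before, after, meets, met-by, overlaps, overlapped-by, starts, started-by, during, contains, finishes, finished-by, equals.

overlaps

planning = [Thu 10:00, Sat 06:00]; reindex = [Fri 22:00, Sat 10:00].
Compare endpoints: planning.start < reindex.start, planning.start < reindex.end, planning.end > reindex.start, planning.end < reindex.end.
That pattern is 'overlaps'.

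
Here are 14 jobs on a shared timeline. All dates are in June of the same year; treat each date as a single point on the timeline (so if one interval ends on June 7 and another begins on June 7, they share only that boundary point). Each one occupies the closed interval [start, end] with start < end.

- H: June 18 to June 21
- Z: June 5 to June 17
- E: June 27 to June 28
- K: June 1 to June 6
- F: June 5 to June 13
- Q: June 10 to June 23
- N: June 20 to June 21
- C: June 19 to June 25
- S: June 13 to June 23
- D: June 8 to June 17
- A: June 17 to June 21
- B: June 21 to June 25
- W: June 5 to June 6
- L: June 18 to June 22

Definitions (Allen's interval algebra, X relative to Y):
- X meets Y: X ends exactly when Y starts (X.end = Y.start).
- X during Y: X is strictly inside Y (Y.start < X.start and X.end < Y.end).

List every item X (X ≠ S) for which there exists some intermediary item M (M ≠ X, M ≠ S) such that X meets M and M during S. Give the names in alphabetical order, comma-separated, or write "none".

D, Z

Target S = [June 13, June 23].
Intermediaries M with M during S: A, H, L, N.
Via A — items with X meets A: D, Z.
Via H — items with X meets H: none.
Via L — items with X meets L: none.
Via N — items with X meets N: none.
Union: D, Z.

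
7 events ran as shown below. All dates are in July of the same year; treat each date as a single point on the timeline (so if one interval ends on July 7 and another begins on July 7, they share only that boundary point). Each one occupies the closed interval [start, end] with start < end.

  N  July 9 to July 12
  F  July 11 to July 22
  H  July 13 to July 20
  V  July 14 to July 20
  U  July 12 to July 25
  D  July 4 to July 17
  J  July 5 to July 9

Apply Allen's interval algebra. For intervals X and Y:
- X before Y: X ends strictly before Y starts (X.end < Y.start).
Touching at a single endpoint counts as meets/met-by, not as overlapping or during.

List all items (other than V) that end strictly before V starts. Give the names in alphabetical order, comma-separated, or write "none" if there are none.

J, N

Target V = [July 14, July 20].
D [July 4, July 17] → overlaps → no.
F [July 11, July 22] → contains → no.
H [July 13, July 20] → finished-by → no.
J [July 5, July 9] → before → yes.
N [July 9, July 12] → before → yes.
U [July 12, July 25] → contains → no.
Result: J, N.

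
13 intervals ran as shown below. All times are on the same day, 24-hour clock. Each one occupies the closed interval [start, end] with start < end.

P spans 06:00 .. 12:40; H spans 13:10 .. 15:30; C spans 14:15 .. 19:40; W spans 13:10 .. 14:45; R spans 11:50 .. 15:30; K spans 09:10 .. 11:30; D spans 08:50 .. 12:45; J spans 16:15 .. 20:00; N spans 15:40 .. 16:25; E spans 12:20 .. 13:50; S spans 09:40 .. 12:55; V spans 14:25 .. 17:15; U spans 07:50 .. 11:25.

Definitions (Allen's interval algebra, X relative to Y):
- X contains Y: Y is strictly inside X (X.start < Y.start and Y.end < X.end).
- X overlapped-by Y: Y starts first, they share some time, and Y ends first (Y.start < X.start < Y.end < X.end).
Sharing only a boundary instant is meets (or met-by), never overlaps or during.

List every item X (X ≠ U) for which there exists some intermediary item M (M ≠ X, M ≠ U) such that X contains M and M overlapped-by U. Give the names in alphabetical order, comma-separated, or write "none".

D, P

Target U = [07:50, 11:25].
Intermediaries M with M overlapped-by U: D, K, S.
Via D — items with X contains D: none.
Via K — items with X contains K: D, P.
Via S — items with X contains S: none.
Union: D, P.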